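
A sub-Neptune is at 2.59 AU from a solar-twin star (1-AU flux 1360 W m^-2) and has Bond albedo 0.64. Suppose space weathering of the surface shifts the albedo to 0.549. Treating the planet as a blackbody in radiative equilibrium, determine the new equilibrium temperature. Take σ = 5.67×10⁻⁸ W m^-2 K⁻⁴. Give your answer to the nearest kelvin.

142 K

Irradiance scales as 1/d², so S = 1360 W m^-2 × (1/2.59)² = 202.7 W m^-2.
With the new albedo, S(1−α₂)/4 = 22.86 W m^-2, so T₂ = 141.7 K.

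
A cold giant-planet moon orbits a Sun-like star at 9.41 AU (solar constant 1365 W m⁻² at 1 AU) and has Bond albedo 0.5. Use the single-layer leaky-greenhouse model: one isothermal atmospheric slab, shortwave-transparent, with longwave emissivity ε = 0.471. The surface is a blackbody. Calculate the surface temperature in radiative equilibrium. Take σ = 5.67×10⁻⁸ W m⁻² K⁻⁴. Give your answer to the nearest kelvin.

82 K

Flux at the orbit: S = 1365/(9.41)² = 15.42 W m⁻².
The planet radiates to space at T_e = [S(1−α)/(4σ)]^(1/4) = 76.35 K.
The surface balance (absorbed SW + ε·downward IR = σT_s⁴) with T_a⁴ = T_s⁴/2 reduces to T_s = T_e·[2/(2−ε)]^¼ = 81.65 K.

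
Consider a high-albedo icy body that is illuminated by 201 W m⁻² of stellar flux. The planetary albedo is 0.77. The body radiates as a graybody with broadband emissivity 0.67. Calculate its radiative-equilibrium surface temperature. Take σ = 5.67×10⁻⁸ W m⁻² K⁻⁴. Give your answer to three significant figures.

132 kelvin

The planet absorbs (1−α)S over its disc πR² and re-emits over 4πR², so the mean absorbed flux is (1−0.77)·201.0/4 = 11.56 W m⁻².
Equating to εσT⁴ with ε = 0.67: T = (11.56/0.67σ)^(1/4) = 132.1 K.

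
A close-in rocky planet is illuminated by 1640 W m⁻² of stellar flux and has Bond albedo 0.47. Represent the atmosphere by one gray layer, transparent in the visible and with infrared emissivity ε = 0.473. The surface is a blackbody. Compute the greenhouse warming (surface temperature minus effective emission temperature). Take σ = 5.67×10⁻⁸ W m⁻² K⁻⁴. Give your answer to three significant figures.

At the top of the atmosphere, σT_e⁴ = S(1−α)/4 = 217.3 W m⁻², giving T_e = 248.8 K.
The surface balance (absorbed SW + ε·downward IR = σT_s⁴) with T_a⁴ = T_s⁴/2 reduces to T_s = T_e·[2/(2−ε)]^¼ = 266.2 K.
Greenhouse warming: T_s − T_e = 17.36 K.

17.4 kelvin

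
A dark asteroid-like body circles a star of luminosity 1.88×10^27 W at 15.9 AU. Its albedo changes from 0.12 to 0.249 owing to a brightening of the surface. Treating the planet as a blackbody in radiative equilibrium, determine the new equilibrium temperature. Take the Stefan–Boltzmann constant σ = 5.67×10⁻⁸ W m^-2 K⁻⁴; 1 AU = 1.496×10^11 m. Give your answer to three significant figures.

96.7 K

Orbital distance: d = 15.9 AU = 2.379×10^12 m.
S = L/(4πd²) = 26.44 W m^-2.
New equilibrium: T₂ = [(1−0.249)·26.44/(4σ)]^(1/4) = 96.73 K.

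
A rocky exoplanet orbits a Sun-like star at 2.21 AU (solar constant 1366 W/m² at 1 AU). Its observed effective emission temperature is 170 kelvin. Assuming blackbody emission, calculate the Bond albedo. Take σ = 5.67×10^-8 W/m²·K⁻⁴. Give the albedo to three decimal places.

0.323

Irradiance scales as 1/d², so S = 1366 W/m² × (1/2.21)² = 279.7 W/m².
Rearranging the radiative balance, α = 1 − 4σT⁴/S.
4σT⁴ = 4·5.67×10⁻⁸·(170)⁴ = 189.4 W/m².
Hence α = 1 − 189.4/279.7 = 0.3227.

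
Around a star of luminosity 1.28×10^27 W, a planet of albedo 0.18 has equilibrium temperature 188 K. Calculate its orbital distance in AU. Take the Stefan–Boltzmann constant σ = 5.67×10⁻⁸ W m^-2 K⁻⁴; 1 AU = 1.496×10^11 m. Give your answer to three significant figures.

Energy balance gives S = 4σT⁴/(1−α) = 345.5 W m^-2.
From L = 4πd²S, d = √(1.28×10^27/(4π·345.5)) = 5.430×10^11 m = 3.629 AU.

3.63 AU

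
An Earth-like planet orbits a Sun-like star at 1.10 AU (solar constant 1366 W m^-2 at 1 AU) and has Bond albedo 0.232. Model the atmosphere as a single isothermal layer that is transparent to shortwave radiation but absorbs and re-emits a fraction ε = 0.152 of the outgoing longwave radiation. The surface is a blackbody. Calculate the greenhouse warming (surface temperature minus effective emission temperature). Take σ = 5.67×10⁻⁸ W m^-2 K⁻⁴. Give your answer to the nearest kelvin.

By the inverse-square law, S = 1366/1.10² = 1129 W m^-2.
Effective emission temperature (TOA balance): σT_e⁴ = S(1−α)/4 = 216.8 W m^-2 → T_e = 248.7 K.
For a single slab of emissivity ε, T_s⁴ = 2T_e⁴/(2−ε); thus T_s = 248.7·(1.082)^(1/4) = 253.6 K.
T_s − T_e = 253.6 − 248.7 = 4.962 K.

5 K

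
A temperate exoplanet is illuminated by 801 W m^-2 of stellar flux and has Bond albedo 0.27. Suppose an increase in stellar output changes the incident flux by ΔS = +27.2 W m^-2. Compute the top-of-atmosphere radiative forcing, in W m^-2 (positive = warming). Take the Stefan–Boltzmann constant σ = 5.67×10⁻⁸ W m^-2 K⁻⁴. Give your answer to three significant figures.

4.96 W m^-2

Only a fraction (1−α) is absorbed and it's spread over 4πR², so ΔF = (1−α)ΔS/4 = 4.964 W m^-2.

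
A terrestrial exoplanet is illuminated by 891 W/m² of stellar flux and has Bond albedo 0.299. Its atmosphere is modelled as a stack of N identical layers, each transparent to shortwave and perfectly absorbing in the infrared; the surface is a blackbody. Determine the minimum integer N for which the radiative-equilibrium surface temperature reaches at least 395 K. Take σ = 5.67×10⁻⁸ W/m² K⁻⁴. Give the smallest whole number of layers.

OLR = S(1−α)/4 = 156.1 W/m²; the top layer radiates at T_e = 229.1 K.
Need (N+1)T_e⁴ ≥ T_s⁴, i.e. N+1 ≥ (395/229.1)⁴ = 8.840.
The minimum whole number is N = 8.

8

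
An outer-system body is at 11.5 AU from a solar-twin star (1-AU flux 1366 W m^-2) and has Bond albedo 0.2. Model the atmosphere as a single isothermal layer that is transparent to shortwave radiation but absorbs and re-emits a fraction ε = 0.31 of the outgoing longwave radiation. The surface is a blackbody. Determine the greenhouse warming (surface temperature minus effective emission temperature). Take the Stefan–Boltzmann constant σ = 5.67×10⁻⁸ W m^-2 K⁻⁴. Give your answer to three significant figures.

3.34 K

By the inverse-square law, S = 1366/11.5² = 10.33 W m^-2.
At the top of the atmosphere, σT_e⁴ = S(1−α)/4 = 2.066 W m^-2, giving T_e = 77.69 K.
Surface balance with a leaky layer gives σT_s⁴ = σT_e⁴·2/(2−ε), so T_s = T_e·[2/(2−0.31)]^(1/4) = 81.03 K.
Greenhouse warming: T_s − T_e = 3.341 K.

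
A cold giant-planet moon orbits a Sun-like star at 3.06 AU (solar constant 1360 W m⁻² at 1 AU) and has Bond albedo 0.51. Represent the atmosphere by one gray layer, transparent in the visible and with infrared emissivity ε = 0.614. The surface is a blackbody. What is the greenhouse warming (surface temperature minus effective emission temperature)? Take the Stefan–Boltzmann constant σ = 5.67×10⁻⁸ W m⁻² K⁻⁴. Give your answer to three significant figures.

12.8 K

By the inverse-square law, S = 1360/3.06² = 145.2 W m⁻².
The planet radiates to space at T_e = [S(1−α)/(4σ)]^(1/4) = 133.1 K.
Surface balance with a leaky layer gives σT_s⁴ = σT_e⁴·2/(2−ε), so T_s = T_e·[2/(2−0.614)]^(1/4) = 145.9 K.
T_s − T_e = 145.9 − 133.1 = 12.78 K.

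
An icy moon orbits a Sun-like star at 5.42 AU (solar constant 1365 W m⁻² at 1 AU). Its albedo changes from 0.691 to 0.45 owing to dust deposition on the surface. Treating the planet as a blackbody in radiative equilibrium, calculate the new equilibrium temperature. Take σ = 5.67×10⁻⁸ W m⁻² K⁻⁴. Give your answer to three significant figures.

Irradiance scales as 1/d², so S = 1365 W m⁻² × (1/5.42)² = 46.47 W m⁻².
New equilibrium: T₂ = [(1−0.45)·46.47/(4σ)]^(1/4) = 103.0 K.

103 K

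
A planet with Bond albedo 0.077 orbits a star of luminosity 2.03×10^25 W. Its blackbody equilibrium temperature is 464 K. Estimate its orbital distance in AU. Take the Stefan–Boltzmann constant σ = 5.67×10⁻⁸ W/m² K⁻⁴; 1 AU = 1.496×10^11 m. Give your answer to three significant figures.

0.0796 AU

Required flux: S = 4σT⁴/(1−α) = 11390 W/m².
Then d = [L/(4πS)]^(1/2) = 1.191×10^10 m, i.e. 0.07961 AU.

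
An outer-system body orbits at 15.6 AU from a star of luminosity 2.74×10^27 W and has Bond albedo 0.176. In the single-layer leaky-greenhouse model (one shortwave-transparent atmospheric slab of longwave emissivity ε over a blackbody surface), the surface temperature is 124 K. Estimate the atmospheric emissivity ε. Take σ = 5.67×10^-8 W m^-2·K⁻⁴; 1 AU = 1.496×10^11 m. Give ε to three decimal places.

0.770

d = 15.6 × 1.496×10^11 m = 2.334×10^12 m.
Flux at the orbit: S = L/(4πd²) = 2.74×10^27/(4π·(2.33×10^12)²) = 40.03 W m^-2.
TOA balance gives T_e = 109.8 K.
Since (2−ε)/2 = (T_e/T_s)⁴ = 0.6152, ε = 0.7696.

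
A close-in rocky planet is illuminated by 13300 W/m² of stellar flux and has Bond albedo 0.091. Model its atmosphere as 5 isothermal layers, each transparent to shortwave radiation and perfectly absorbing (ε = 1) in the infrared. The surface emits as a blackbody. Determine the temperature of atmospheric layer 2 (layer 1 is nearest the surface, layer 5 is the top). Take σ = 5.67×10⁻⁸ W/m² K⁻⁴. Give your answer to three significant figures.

OLR = S(1−α)/4 = 3022 W/m²; the top layer radiates at T_e = 480.5 K.
Each opaque layer satisfies 2T_j⁴ = T_{j−1}⁴ + T_{j+1}⁴, giving T_k⁴ = (N+1−k)T_e⁴.
With k = 2: T_2 = (5+1−2)^¼·480.5 K = 679.5 K.

680 K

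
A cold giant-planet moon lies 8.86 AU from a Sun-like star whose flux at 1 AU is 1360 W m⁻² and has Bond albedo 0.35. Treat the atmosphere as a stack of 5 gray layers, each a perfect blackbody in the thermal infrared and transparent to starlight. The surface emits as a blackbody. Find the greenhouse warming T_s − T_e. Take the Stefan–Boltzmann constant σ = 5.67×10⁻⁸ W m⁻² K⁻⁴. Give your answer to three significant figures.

47.4 K

Irradiance scales as 1/d², so S = 1360 W m⁻² × (1/8.86)² = 17.32 W m⁻².
Top-of-atmosphere balance: σT_e⁴ = S(1−α)/4 = 2.815 W m⁻² → T_e = 83.94 K.
Surface: T_s = (6)^¼·T_e = 131.4 K.
Warming: T_s − T_e = 47.43 K.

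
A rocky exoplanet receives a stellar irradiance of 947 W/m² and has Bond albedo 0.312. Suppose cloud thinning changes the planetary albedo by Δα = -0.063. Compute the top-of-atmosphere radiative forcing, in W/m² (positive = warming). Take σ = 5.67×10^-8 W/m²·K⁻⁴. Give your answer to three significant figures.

14.9 W/m²

TOA radiative forcing: ΔF = −S·Δα/4 = −947.0·(-0.063)/4 = 14.92 W/m².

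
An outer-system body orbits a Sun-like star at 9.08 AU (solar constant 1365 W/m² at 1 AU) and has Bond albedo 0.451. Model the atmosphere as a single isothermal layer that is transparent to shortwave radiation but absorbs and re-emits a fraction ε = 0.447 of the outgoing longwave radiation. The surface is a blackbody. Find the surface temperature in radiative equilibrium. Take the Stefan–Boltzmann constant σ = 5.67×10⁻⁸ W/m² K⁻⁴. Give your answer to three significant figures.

Irradiance scales as 1/d², so S = 1365 W/m² × (1/9.08)² = 16.56 W/m².
At the top of the atmosphere, σT_e⁴ = S(1−α)/4 = 2.272 W/m², giving T_e = 79.57 K.
For a single slab of emissivity ε, T_s⁴ = 2T_e⁴/(2−ε); thus T_s = 79.57·(1.288)^(1/4) = 84.76 K.

84.8 K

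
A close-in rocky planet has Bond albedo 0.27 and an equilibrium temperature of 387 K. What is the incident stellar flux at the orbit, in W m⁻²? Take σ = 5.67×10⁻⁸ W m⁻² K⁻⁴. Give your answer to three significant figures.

From S(1−α)/4 = σT⁴: S = 4σT⁴/(1−α).
The emitted flux is σT⁴ = 1272 W m⁻².
So S = 4×1272/(1−0.27) = 6969 W m⁻².

6970 W m⁻²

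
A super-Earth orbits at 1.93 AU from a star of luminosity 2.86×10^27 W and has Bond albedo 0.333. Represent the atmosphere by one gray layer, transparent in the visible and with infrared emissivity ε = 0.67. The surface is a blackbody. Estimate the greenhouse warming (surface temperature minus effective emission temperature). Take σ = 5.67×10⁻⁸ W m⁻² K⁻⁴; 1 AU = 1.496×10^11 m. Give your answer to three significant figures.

32.1 K

d = 1.93 × 1.496×10^11 m = 2.887×10^11 m.
Flux at the orbit: S = L/(4πd²) = 2.86×10^27/(4π·(2.89×10^11)²) = 2730 W m⁻².
Effective emission temperature (TOA balance): σT_e⁴ = S(1−α)/4 = 455.2 W m⁻² → T_e = 299.3 K.
Surface balance with a leaky layer gives σT_s⁴ = σT_e⁴·2/(2−ε), so T_s = T_e·[2/(2−0.67)]^(1/4) = 331.5 K.
The atmosphere warms the surface by 32.14 K.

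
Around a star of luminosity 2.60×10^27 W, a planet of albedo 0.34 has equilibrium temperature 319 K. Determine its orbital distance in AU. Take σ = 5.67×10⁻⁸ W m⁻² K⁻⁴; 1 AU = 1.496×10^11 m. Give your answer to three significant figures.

The flux needed for this T is 4σT⁴/(1−0.34) = 3558 W m⁻².
S = L/(4πd²) → d = √(L/4πS) = √(2.60×10^27/(4π·3558)) = 2.411×10^11 m = 1.612 AU.

1.61 AU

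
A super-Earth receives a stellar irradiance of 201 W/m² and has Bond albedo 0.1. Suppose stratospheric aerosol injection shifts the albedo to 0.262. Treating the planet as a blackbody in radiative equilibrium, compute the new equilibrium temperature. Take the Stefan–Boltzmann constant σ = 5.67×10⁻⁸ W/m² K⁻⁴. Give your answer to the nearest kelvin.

T₂ = [S(1−α₂)/(4σ)]^(1/4) = [201.0·0.738/(4σ)]^(1/4) = 159.9 K.

160 K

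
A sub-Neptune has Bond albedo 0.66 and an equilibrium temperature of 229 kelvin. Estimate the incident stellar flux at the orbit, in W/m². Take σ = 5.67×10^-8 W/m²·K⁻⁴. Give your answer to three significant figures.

Invert the energy balance for S: S = 4σT⁴/(1−α).
The emitted flux is σT⁴ = 155.9 W/m².
So S = 4×155.9/(1−0.66) = 1834 W/m².

1830 W/m²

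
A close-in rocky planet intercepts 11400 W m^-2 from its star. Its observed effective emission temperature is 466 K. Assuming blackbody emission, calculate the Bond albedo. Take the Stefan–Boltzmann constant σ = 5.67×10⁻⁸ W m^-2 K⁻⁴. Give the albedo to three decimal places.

Energy balance: S(1−α)/4 = σT⁴, so 1−α = 4σT⁴/S.
σT⁴ = 2674 W m^-2, so 4σT⁴ = 10700 W m^-2.
Hence α = 1 − 10700/11400 = 0.0618.

0.062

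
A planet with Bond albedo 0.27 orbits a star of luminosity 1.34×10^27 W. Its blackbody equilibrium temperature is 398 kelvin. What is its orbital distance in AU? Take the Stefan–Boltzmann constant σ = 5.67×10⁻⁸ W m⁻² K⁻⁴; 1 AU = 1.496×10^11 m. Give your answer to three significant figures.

Required flux: S = 4σT⁴/(1−α) = 7796 W m⁻².
S = L/(4πd²) → d = √(L/4πS) = √(1.34×10^27/(4π·7796)) = 1.170×10^11 m = 0.7818 AU.

0.782 AU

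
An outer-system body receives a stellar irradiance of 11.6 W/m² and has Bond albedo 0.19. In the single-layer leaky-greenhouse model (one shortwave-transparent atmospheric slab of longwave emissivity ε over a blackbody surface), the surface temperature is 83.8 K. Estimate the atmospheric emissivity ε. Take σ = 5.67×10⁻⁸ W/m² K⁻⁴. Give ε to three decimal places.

First, T_e = [11.60·(1−0.19)/(4σ)]^(1/4) = 80.23 K.
Since (2−ε)/2 = (T_e/T_s)⁴ = 0.8401, ε = 0.3198.

0.320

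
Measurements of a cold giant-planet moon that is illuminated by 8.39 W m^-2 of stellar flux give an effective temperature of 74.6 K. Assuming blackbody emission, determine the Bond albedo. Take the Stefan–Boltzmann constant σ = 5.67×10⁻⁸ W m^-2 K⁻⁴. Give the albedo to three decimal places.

0.163

Rearranging the radiative balance, α = 1 − 4σT⁴/S.
σT⁴ = 1.756 W m^-2, so 4σT⁴ = 7.024 W m^-2.
Hence α = 1 − 7.024/8.390 = 0.1628.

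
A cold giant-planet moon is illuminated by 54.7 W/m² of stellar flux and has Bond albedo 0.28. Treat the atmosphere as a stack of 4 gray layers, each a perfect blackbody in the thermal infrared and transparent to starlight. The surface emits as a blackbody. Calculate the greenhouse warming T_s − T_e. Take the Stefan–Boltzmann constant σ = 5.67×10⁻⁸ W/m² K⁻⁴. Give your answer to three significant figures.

OLR = S(1−α)/4 = 9.846 W/m²; the top layer radiates at T_e = 114.8 K.
Surface: T_s = (5)^¼·T_e = 171.7 K.
Warming: T_s − T_e = 56.86 K.

56.9 K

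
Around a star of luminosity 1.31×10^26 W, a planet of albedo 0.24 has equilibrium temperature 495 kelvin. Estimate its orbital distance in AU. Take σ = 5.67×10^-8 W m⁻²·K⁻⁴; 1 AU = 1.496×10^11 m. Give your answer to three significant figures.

0.161 AU

Required flux: S = 4σT⁴/(1−α) = 17920 W m⁻².
S = L/(4πd²) → d = √(L/4πS) = √(1.31×10^26/(4π·17920)) = 2.412×10^10 m = 0.1612 AU.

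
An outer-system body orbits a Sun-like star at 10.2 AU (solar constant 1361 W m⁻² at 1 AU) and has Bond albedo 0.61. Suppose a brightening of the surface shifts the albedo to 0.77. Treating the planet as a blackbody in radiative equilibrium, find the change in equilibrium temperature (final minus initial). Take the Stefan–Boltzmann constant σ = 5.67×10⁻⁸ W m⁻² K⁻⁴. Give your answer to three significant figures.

Irradiance scales as 1/d², so S = 1361 W m⁻² × (1/10.2)² = 13.08 W m⁻².
Before: T₁ = [13.08·0.39/(4σ)]^(1/4) = 68.87 K.
With α = 0.77, T₂ = 60.35 K.
Change: 60.35 − 68.87 = -8.517 K.

-8.52 K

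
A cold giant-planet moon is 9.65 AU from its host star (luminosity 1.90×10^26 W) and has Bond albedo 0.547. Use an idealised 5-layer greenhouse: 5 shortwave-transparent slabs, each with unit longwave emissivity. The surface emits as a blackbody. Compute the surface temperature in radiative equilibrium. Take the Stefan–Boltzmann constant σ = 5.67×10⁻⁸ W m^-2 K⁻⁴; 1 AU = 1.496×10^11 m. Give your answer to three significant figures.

96.6 K

Orbital distance: d = 9.65 AU = 1.444×10^12 m.
Spreading L over a sphere of radius d: S = 1.90×10^26/(4π·1.44×10^12²) = 7.255 W m^-2.
OLR = S(1−α)/4 = 0.8216 W m^-2; the top layer radiates at T_e = 61.70 K.
Layer-by-layer balance gives σT_s⁴ = (N+1)σT_e⁴, so T_s = 6^¼·61.70 = 96.56 K.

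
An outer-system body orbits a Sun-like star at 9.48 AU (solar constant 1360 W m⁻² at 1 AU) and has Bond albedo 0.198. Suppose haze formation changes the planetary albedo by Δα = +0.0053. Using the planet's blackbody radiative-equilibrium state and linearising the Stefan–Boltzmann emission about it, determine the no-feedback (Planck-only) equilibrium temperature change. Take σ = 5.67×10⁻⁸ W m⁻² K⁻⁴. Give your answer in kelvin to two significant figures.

By the inverse-square law, S = 1360/9.48² = 15.13 W m⁻².
Unperturbed T_e = [15.13·(1−0.198)/(4σ)]^¼ = 85.53 K.
ΔF = −(S/4)Δα = −(15.13/4)×(+0.0053) = -0.02005 W m⁻².
Planck response: λ_P = 4σT_e³ = 4·5.67×10⁻⁸·(85.53)³ = 0.1419 W m⁻²/K.
ΔT₀ = ΔF/λ_P = -0.02005/0.1419 = -0.141 K.

-0.14 K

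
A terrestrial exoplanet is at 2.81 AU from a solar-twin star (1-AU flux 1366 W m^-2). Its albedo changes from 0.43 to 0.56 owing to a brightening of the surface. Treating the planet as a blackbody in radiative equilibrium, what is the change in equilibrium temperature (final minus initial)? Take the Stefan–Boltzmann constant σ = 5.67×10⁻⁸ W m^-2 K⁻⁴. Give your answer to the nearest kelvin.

Irradiance scales as 1/d², so S = 1366 W m^-2 × (1/2.81)² = 173.0 W m^-2.
With α = 0.43, T₁ = 144.4 K.
With α = 0.56, T₂ = 135.4 K.
ΔT = T₂ − T₁ = -9.049 K.

-9 kelvin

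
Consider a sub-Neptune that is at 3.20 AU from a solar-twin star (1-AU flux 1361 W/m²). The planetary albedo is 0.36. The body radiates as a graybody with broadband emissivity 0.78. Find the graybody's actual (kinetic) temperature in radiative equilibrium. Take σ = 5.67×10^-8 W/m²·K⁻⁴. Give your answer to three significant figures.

Irradiance scales as 1/d², so S = 1361 W/m² × (1/3.20)² = 132.9 W/m².
Averaging over the sphere, the absorbed flux is S(1−α)/4 = 21.27 W/m².
Radiative balance εσT⁴ = 21.27 gives T = [21.27/(0.78·σ)]^(1/4) = 148.1 K.

148 K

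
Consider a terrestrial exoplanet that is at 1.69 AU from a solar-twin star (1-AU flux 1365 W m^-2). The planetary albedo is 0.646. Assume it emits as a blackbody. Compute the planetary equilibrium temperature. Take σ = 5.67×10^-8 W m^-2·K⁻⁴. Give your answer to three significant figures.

Flux at the orbit: S = 1365/(1.69)² = 477.9 W m^-2.
Absorbed flux (global mean): S(1−α)/4 = 477.9·0.354/4 = 42.30 W m^-2.
Set σT⁴ = 42.30 → T = (42.30/σ)^(1/4) = 165.3 K.

165 kelvin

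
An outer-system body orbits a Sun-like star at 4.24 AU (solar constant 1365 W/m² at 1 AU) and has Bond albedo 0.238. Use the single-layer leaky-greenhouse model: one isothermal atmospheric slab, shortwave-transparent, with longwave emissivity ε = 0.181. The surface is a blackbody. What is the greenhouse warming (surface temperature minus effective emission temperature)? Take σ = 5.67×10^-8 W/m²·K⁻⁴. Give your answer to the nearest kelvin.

Flux at the orbit: S = 1365/(4.24)² = 75.93 W/m².
At the top of the atmosphere, σT_e⁴ = S(1−α)/4 = 14.46 W/m², giving T_e = 126.4 K.
For a single slab of emissivity ε, T_s⁴ = 2T_e⁴/(2−ε); thus T_s = 126.4·(1.1)^(1/4) = 129.4 K.
The atmosphere warms the surface by 3.033 K.

3 K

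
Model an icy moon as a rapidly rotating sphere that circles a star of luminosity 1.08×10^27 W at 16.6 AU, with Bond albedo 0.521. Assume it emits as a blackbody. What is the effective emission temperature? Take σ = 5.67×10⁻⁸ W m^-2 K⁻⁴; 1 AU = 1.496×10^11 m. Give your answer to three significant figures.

d = 16.6 × 1.496×10^11 m = 2.483×10^12 m.
Spreading L over a sphere of radius d: S = 1.08×10^27/(4π·2.48×10^12²) = 13.94 W m^-2.
Absorbed flux (global mean): S(1−α)/4 = 13.94·0.479/4 = 1.669 W m^-2.
Balancing against σT⁴: T = (1.669/5.67×10⁻⁸)^(1/4) = 73.66 K.

73.7 kelvin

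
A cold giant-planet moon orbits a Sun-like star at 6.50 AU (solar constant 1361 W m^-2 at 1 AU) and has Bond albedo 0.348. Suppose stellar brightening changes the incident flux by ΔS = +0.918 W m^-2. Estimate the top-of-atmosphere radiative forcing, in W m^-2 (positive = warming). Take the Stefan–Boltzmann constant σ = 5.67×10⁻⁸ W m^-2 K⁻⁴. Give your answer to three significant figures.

0.150 W m^-2

By the inverse-square law, S = 1361/6.50² = 32.21 W m^-2.
TOA radiative forcing: ΔF = (1−α)ΔS/4 = 0.652·(+0.918)/4 = 0.1496 W m^-2.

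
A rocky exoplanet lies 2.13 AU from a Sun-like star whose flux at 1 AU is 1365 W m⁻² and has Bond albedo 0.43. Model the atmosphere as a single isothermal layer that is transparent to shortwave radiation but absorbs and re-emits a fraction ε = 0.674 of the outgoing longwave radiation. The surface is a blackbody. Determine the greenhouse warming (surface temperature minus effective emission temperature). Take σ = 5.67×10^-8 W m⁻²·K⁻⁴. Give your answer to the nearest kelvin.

18 kelvin

Flux at the orbit: S = 1365/(2.13)² = 300.9 W m⁻².
At the top of the atmosphere, σT_e⁴ = S(1−α)/4 = 42.87 W m⁻², giving T_e = 165.8 K.
Surface balance with a leaky layer gives σT_s⁴ = σT_e⁴·2/(2−ε), so T_s = T_e·[2/(2−0.674)]^(1/4) = 183.8 K.
Greenhouse warming: T_s − T_e = 17.94 K.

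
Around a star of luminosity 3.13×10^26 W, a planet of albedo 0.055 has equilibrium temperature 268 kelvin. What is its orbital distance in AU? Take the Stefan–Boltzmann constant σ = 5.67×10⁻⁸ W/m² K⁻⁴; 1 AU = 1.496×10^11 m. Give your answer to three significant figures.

0.948 AU

Energy balance gives S = 4σT⁴/(1−α) = 1238 W/m².
S = L/(4πd²) → d = √(L/4πS) = √(3.13×10^26/(4π·1238)) = 1.418×10^11 m = 0.9481 AU.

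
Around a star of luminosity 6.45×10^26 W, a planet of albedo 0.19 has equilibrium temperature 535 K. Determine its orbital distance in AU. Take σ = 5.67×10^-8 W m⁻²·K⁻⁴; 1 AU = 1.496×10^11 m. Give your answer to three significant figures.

0.316 AU

Energy balance gives S = 4σT⁴/(1−α) = 22940 W m⁻².
Then d = [L/(4πS)]^(1/2) = 4.730×10^10 m, i.e. 0.3162 AU.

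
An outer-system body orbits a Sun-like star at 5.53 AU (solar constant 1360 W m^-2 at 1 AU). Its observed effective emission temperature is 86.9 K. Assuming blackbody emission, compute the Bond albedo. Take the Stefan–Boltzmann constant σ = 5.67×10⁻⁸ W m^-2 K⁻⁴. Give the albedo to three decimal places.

0.709

Flux at the orbit: S = 1360/(5.53)² = 44.47 W m^-2.
Energy balance: S(1−α)/4 = σT⁴, so 1−α = 4σT⁴/S.
4σT⁴ = 4·5.67×10⁻⁸·(86.9)⁴ = 12.93 W m^-2.
Hence α = 1 − 12.93/44.47 = 0.7092.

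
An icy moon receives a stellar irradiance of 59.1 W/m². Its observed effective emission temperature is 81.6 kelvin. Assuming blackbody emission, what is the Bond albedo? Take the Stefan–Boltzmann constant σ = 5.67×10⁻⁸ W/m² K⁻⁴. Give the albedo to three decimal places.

0.830

From σT⁴ = S(1−α)/4 we invert for α: 1−α = 4σT⁴/S.
4σT⁴ = 4·5.67×10⁻⁸·(81.6)⁴ = 10.06 W/m².
1−α = 10.06/59.10 = 0.1701, so α = 0.8299.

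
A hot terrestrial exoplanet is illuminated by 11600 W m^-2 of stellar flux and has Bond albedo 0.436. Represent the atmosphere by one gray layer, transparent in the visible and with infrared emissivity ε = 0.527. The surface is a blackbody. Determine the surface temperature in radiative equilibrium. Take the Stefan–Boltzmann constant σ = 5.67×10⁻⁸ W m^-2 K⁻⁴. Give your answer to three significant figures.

445 kelvin

Effective emission temperature (TOA balance): σT_e⁴ = S(1−α)/4 = 1636 W m^-2 → T_e = 412.1 K.
The surface balance (absorbed SW + ε·downward IR = σT_s⁴) with T_a⁴ = T_s⁴/2 reduces to T_s = T_e·[2/(2−ε)]^¼ = 444.9 K.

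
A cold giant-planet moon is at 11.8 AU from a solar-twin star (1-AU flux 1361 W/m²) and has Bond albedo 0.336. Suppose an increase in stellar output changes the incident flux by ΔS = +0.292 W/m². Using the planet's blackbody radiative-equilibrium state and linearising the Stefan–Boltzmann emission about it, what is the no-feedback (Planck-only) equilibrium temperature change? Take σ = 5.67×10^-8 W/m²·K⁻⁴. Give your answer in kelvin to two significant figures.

Irradiance scales as 1/d², so S = 1361 W/m² × (1/11.8)² = 9.774 W/m².
Unperturbed T_e = [9.774·(1−0.336)/(4σ)]^¼ = 73.14 K.
Only a fraction (1−α) is absorbed and it's spread over 4πR², so ΔF = (1−α)ΔS/4 = 0.04847 W/m².
Linearising σT⁴ gives d(σT⁴)/dT = 4σT_e³ = 0.08874 W/m² per K.
So ΔT₀ = 0.04847/0.08874 = 0.546 K.

0.55 kelvin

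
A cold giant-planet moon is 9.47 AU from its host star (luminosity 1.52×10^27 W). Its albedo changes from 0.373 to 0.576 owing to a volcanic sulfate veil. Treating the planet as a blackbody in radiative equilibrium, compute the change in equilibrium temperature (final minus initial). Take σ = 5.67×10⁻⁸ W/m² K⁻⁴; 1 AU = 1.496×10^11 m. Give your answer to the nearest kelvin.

-11 K

d = 9.47 × 1.496×10^11 m = 1.417×10^12 m.
S = L/(4πd²) = 60.27 W/m².
With α = 0.373, T₁ = 113.6 K.
Final:   T₂ = [S(1−0.576)/(4σ)]^(1/4) = 103.0 K.
Change: 103.0 − 113.6 = -10.59 K.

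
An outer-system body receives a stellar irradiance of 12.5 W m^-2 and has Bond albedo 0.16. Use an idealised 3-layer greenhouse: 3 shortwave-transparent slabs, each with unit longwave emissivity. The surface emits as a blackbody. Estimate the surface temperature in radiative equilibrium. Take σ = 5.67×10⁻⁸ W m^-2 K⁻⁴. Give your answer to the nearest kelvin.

117 kelvin

Top-of-atmosphere balance: σT_e⁴ = S(1−α)/4 = 2.625 W m^-2 → T_e = 82.49 K.
With N = 3 opaque layers, T_s = (N+1)^(1/4)·T_e = 4^(1/4)·82.49 = 116.7 K.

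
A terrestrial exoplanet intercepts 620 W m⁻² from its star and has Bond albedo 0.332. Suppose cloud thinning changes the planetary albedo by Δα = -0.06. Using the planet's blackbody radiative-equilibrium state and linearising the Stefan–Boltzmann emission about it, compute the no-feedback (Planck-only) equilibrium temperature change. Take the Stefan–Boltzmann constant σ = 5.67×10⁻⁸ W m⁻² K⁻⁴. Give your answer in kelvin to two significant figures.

4.6 K

Reference equilibrium: T_e = [S(1−α)/(4σ)]^(1/4) = 206.7 K.
ΔF = −(S/4)Δα = −(620.0/4)×(-0.06) = 9.300 W m⁻².
Linearising σT⁴ gives d(σT⁴)/dT = 4σT_e³ = 2.003 W m⁻² per K.
ΔT₀ = ΔF/λ_P = 9.300/2.003 = 4.64 K.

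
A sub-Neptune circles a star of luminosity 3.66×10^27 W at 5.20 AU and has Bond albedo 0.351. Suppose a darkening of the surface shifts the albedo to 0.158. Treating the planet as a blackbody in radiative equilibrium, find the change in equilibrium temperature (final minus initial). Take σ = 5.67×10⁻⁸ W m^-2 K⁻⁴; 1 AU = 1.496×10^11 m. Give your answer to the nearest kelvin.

d = 5.20 × 1.496×10^11 m = 7.779×10^11 m.
S = L/(4πd²) = 481.3 W m^-2.
Before: T₁ = [481.3·0.649/(4σ)]^(1/4) = 192.6 K.
With α = 0.158, T₂ = 205.6 K.
ΔT = T₂ − T₁ = 12.96 K.

13 kelvin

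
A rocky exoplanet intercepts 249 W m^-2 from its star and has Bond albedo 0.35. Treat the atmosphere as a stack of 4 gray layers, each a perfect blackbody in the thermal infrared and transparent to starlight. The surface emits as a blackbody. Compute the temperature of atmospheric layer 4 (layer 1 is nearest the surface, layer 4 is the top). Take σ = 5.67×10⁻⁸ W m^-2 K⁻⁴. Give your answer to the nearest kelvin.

The effective emission temperature is T_e = [S(1−α)/(4σ)]^¼ = 163.4 K.
In the N-layer model, layer k (counted from the surface) has T_k = (N+1−k)^(1/4)·T_e.
T_4 = (1)^(1/4)·163.4 = 163.4 K.

163 K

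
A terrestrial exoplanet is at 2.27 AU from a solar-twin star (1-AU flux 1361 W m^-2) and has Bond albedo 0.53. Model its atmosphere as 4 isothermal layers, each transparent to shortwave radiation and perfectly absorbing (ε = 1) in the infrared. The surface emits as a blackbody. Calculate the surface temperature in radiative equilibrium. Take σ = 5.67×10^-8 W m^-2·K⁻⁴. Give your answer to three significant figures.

229 kelvin

Flux at the orbit: S = 1361/(2.27)² = 264.1 W m^-2.
Top-of-atmosphere balance: σT_e⁴ = S(1−α)/4 = 31.03 W m^-2 → T_e = 153.0 K.
Layer-by-layer balance gives σT_s⁴ = (N+1)σT_e⁴, so T_s = 5^¼·153.0 = 228.7 K.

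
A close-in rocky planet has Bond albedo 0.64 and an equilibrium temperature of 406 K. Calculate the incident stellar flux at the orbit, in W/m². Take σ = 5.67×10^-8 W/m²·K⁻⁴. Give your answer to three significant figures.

17100 W/m²

From S(1−α)/4 = σT⁴: S = 4σT⁴/(1−α).
σT⁴ = 5.67×10⁻⁸·(406)⁴ = 1541 W/m².
S = 4·1541/0.36 = 17120 W/m².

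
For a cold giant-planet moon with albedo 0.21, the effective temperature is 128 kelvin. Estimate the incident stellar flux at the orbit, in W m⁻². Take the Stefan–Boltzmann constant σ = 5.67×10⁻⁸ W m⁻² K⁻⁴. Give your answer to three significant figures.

77.1 W m⁻²

Invert the energy balance for S: S = 4σT⁴/(1−α).
The emitted flux is σT⁴ = 15.22 W m⁻².
S = 4·15.22/0.79 = 77.06 W m⁻².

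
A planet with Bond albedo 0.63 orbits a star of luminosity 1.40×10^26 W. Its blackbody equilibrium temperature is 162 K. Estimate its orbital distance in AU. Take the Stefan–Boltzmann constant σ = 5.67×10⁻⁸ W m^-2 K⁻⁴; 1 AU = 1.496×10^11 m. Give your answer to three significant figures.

Required flux: S = 4σT⁴/(1−α) = 422.2 W m^-2.
Then d = [L/(4πS)]^(1/2) = 1.624×10^11 m, i.e. 1.086 AU.

1.09 AU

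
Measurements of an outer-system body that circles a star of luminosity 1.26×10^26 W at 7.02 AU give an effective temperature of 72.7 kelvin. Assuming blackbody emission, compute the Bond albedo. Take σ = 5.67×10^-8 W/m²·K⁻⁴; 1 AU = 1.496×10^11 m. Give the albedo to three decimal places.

Orbital distance: d = 7.02 AU = 1.050×10^12 m.
Spreading L over a sphere of radius d: S = 1.26×10^26/(4π·1.05×10^12²) = 9.091 W/m².
Rearranging the radiative balance, α = 1 − 4σT⁴/S.
4σT⁴ = 4·5.67×10⁻⁸·(72.7)⁴ = 6.335 W/m².
Hence α = 1 − 6.335/9.091 = 0.3031.

0.303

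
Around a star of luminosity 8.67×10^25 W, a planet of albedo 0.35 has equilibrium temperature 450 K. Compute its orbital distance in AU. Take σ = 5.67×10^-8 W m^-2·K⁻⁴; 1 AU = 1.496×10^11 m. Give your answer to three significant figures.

0.147 AU

The flux needed for this T is 4σT⁴/(1−0.35) = 14310 W m^-2.
From L = 4πd²S, d = √(8.67×10^25/(4π·14310)) = 2.196×10^10 m = 0.1468 AU.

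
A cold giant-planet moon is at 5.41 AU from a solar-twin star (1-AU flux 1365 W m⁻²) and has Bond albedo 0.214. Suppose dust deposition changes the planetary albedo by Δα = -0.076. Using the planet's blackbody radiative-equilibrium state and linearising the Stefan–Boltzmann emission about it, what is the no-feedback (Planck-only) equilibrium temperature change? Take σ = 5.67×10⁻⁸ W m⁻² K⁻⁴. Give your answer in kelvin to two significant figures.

By the inverse-square law, S = 1365/5.41² = 46.64 W m⁻².
Reference equilibrium: T_e = [S(1−α)/(4σ)]^(1/4) = 112.8 K.
ΔF = −(S/4)Δα = −(46.64/4)×(-0.076) = 0.8861 W m⁻².
The Planck feedback parameter is 4σT_e³ = 0.3251 W m⁻²/K.
ΔT₀ = ΔF/λ_P = 0.8861/0.3251 = 2.73 K.

2.7 K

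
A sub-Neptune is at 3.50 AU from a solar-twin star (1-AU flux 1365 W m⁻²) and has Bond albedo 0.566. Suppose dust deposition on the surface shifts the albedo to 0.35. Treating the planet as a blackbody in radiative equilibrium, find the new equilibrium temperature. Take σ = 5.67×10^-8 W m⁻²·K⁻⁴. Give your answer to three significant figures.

Flux at the orbit: S = 1365/(3.50)² = 111.4 W m⁻².
New equilibrium: T₂ = [(1−0.35)·111.4/(4σ)]^(1/4) = 133.7 K.

134 K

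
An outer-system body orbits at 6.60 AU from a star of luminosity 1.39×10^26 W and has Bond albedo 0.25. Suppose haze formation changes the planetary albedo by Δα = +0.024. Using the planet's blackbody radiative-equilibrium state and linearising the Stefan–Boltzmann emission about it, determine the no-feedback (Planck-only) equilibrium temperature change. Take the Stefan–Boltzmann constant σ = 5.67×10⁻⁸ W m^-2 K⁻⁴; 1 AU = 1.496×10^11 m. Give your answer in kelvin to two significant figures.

-0.63 K

d = 6.60 × 1.496×10^11 m = 9.874×10^11 m.
Flux at the orbit: S = L/(4πd²) = 1.39×10^26/(4π·(9.87×10^11)²) = 11.35 W m^-2.
The baseline emission temperature is T_e = 78.27 K.
TOA radiative forcing: ΔF = −S·Δα/4 = −11.35·(+0.024)/4 = -0.06808 W m^-2.
Linearising σT⁴ gives d(σT⁴)/dT = 4σT_e³ = 0.1087 W m^-2 per K.
So ΔT₀ = -0.06808/0.1087 = -0.626 K.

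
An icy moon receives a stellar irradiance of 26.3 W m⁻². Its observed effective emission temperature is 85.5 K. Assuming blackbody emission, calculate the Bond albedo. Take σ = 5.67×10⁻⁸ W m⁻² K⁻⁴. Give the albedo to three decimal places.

0.539

From σT⁴ = S(1−α)/4 we invert for α: 1−α = 4σT⁴/S.
σT⁴ = 3.030 W m⁻², so 4σT⁴ = 12.12 W m⁻².
Hence α = 1 − 12.12/26.30 = 0.5392.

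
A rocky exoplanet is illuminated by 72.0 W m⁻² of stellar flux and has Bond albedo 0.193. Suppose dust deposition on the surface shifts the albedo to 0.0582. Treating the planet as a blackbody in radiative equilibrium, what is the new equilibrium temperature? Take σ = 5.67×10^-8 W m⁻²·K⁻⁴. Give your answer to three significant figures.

131 K

With the new albedo, S(1−α₂)/4 = 16.95 W m⁻², so T₂ = 131.5 K.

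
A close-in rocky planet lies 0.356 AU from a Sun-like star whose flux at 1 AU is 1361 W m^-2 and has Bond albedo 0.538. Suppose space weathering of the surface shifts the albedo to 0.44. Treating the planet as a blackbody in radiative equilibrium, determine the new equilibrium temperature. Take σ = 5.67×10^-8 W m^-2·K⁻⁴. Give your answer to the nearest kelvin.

404 kelvin

By the inverse-square law, S = 1361/0.356² = 10740 W m^-2.
New equilibrium: T₂ = [(1−0.44)·10740/(4σ)]^(1/4) = 403.5 K.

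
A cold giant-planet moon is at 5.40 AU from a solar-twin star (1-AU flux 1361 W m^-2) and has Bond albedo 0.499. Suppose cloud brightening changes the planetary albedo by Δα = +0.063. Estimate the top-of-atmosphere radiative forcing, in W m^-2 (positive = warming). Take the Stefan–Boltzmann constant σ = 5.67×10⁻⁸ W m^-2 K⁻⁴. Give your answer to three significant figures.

Flux at the orbit: S = 1361/(5.40)² = 46.67 W m^-2.
The change in absorbed flux is Δ[S(1−α)/4] = −SΔα/4 = -0.7351 W m^-2.

-0.735 W m^-2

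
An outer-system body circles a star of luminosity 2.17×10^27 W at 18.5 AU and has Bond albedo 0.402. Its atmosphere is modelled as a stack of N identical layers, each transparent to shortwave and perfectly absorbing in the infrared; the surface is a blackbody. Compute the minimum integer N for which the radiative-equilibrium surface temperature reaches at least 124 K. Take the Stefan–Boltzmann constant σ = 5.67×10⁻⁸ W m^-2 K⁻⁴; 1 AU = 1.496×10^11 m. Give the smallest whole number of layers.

d = 18.5 × 1.496×10^11 m = 2.768×10^12 m.
Flux at the orbit: S = L/(4πd²) = 2.17×10^27/(4π·(2.77×10^12)²) = 22.54 W m^-2.
The effective emission temperature is T_e = [S(1−α)/(4σ)]^¼ = 87.81 K.
Since T_s⁴ = (N+1)T_e⁴, we need N ≥ (T_s/T_e)⁴ − 1 = 2.977.
The minimum whole number is N = 3.

3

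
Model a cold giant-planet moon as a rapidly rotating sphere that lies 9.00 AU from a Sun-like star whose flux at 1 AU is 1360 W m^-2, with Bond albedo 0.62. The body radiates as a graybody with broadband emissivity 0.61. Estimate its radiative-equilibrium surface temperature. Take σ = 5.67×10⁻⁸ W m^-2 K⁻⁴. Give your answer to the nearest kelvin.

82 K

Irradiance scales as 1/d², so S = 1360 W m^-2 × (1/9.00)² = 16.79 W m^-2.
Absorbed flux (global mean): S(1−α)/4 = 16.79·0.38/4 = 1.595 W m^-2.
Radiative balance εσT⁴ = 1.595 gives T = [1.595/(0.61·σ)]^(1/4) = 82.41 K.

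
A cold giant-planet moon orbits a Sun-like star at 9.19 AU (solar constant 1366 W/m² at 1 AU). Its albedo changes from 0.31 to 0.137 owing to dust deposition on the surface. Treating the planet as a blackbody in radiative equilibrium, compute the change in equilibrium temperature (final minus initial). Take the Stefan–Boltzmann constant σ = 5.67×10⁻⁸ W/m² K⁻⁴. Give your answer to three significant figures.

4.82 K

Flux at the orbit: S = 1366/(9.19)² = 16.17 W/m².
With α = 0.31, T₁ = 83.75 K.
After:  T₂ = [16.17·0.863/(4σ)]^(1/4) = 88.57 K.
ΔT = T₂ − T₁ = 4.818 K.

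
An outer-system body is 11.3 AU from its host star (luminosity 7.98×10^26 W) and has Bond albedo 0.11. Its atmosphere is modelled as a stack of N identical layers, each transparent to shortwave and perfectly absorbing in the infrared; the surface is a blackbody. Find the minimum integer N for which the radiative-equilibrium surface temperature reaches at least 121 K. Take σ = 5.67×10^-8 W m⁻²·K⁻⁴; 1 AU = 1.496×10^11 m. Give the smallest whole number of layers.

2

d = 11.3 × 1.496×10^11 m = 1.690×10^12 m.
Spreading L over a sphere of radius d: S = 7.98×10^26/(4π·1.69×10^12²) = 22.22 W m⁻².
The effective emission temperature is T_e = [S(1−α)/(4σ)]^¼ = 96.63 K.
T_s = (N+1)^(1/4)·T_e ≥ 121 K requires N+1 ≥ (T_s/T_e)⁴ = (121/96.63)⁴ = 2.458.
The minimum whole number is N = 2.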